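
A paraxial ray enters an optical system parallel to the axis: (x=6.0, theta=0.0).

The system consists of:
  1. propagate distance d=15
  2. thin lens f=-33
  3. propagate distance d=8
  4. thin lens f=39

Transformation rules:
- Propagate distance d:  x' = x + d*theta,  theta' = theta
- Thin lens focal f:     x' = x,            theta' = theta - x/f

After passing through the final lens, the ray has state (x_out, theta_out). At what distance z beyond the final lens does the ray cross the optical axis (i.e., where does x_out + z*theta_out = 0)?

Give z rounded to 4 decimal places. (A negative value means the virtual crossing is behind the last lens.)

Answer: 799.5000

Derivation:
Initial: x=6.0000 theta=0.0000
After 1 (propagate distance d=15): x=6.0000 theta=0.0000
After 2 (thin lens f=-33): x=6.0000 theta=2/11 (≈0.1818)
After 3 (propagate distance d=8): x=82/11 (≈7.4545) theta=2/11 (≈0.1818)
After 4 (thin lens f=39): x=82/11 (≈7.4545) theta=-4/429 (≈-0.0093)
z_focus = -x_out/theta_out = -(82/11)/(-4/429) = 799.5000
Rounded to 4 decimal places: z = 799.5000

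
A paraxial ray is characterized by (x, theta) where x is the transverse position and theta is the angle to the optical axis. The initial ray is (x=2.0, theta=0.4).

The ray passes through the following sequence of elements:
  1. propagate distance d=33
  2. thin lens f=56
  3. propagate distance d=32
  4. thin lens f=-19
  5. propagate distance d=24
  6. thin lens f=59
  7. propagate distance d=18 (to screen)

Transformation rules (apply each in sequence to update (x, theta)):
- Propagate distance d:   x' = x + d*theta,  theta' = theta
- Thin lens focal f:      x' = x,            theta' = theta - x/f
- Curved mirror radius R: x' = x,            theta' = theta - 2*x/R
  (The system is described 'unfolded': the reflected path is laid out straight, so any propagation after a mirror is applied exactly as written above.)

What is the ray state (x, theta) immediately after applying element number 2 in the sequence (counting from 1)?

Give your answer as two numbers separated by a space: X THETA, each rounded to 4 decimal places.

Initial: x=2.0000 theta=0.4000
After 1 (propagate distance d=33): x=15.2000 theta=0.4000
After 2 (thin lens f=56): x=15.2000 theta=9/70 (≈0.1286)
Rounded to 4 decimal places: x = 15.2000, theta = 0.1286

Answer: 15.2000 0.1286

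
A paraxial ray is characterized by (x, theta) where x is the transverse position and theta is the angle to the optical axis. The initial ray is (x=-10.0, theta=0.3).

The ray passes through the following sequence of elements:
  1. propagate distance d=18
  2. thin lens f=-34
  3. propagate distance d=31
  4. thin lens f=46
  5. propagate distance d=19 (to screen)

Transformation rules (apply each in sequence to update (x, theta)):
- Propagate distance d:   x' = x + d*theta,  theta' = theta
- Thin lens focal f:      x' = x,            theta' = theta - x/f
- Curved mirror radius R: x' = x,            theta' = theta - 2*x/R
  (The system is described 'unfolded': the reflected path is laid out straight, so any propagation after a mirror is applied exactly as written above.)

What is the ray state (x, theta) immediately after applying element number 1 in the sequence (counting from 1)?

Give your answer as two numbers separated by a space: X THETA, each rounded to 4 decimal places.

Answer: -4.6000 0.3000

Derivation:
Initial: x=-10.0000 theta=0.3000
After 1 (propagate distance d=18): x=-4.6000 theta=0.3000
Rounded to 4 decimal places: x = -4.6000, theta = 0.3000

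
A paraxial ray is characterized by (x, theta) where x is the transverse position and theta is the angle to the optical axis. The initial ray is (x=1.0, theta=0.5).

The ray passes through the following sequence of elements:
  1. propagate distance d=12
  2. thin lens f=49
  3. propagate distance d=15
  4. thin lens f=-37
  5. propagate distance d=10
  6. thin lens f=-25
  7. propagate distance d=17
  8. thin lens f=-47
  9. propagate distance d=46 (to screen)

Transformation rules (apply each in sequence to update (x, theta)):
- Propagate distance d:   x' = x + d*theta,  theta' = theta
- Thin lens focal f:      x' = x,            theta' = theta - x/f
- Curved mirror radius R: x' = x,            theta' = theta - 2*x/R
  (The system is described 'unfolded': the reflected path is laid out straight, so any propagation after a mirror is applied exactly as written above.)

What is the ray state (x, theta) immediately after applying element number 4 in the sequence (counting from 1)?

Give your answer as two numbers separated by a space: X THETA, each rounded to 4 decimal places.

Answer: 12.3571 0.6911

Derivation:
Initial: x=1.0000 theta=0.5000
After 1 (propagate distance d=12): x=7.0000 theta=0.5000
After 2 (thin lens f=49): x=7.0000 theta=5/14 (≈0.3571)
After 3 (propagate distance d=15): x=173/14 (≈12.3571) theta=5/14 (≈0.3571)
After 4 (thin lens f=-37): x=173/14 (≈12.3571) theta=179/259 (≈0.6911)
Rounded to 4 decimal places: x = 12.3571, theta = 0.6911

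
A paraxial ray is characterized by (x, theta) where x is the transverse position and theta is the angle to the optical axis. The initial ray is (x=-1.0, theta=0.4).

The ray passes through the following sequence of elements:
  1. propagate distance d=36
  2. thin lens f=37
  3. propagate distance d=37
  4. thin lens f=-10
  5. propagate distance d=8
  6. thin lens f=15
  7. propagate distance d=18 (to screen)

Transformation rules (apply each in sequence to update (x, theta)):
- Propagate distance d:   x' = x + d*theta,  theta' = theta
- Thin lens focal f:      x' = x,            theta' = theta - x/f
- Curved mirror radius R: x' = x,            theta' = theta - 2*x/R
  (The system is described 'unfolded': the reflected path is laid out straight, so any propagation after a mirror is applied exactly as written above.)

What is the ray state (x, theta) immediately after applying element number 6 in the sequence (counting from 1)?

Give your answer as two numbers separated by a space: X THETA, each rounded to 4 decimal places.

Initial: x=-1.0000 theta=0.4000
After 1 (propagate distance d=36): x=13.4000 theta=0.4000
After 2 (thin lens f=37): x=13.4000 theta=7/185 (≈0.0378)
After 3 (propagate distance d=37): x=14.8000 theta=7/185 (≈0.0378)
After 4 (thin lens f=-10): x=14.8000 theta=1404/925 (≈1.5178)
After 5 (propagate distance d=8): x=24922/925 (≈26.9427) theta=1404/925 (≈1.5178)
After 6 (thin lens f=15): x=24922/925 (≈26.9427) theta=-3862/13875 (≈-0.2783)
Rounded to 4 decimal places: x = 26.9427, theta = -0.2783

Answer: 26.9427 -0.2783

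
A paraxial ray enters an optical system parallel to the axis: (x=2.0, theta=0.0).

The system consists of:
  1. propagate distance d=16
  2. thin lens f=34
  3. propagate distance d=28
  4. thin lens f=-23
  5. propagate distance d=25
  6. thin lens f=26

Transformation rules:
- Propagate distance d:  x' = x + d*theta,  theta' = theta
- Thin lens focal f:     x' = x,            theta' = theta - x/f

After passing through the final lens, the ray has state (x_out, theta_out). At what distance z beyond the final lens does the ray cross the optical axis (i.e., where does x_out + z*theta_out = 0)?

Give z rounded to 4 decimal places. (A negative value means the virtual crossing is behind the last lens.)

Answer: -48.1419

Derivation:
Initial: x=2.0000 theta=0.0000
After 1 (propagate distance d=16): x=2.0000 theta=0.0000
After 2 (thin lens f=34): x=2.0000 theta=-1/17 (≈-0.0588)
After 3 (propagate distance d=28): x=6/17 (≈0.3529) theta=-1/17 (≈-0.0588)
After 4 (thin lens f=-23): x=6/17 (≈0.3529) theta=-1/23 (≈-0.0435)
After 5 (propagate distance d=25): x=-287/391 (≈-0.7340) theta=-1/23 (≈-0.0435)
After 6 (thin lens f=26): x=-287/391 (≈-0.7340) theta=-155/10166 (≈-0.0152)
z_focus = -x_out/theta_out = -(-287/391)/(-155/10166) = -7462/155 ≈ -48.1419
Rounded to 4 decimal places: z = -48.1419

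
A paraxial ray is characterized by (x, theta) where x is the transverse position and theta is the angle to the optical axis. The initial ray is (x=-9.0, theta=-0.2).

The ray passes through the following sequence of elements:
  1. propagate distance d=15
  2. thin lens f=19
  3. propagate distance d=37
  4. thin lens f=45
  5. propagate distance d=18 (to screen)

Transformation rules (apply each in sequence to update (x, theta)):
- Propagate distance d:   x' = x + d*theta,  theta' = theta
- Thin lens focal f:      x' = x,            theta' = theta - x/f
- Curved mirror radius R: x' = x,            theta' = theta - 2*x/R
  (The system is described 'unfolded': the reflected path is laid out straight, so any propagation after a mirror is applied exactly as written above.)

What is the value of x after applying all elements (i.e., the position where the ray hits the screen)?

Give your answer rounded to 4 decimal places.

Initial: x=-9.0000 theta=-0.2000
After 1 (propagate distance d=15): x=-12.0000 theta=-0.2000
After 2 (thin lens f=19): x=-12.0000 theta=41/95 (≈0.4316)
After 3 (propagate distance d=37): x=377/95 (≈3.9684) theta=41/95 (≈0.4316)
After 4 (thin lens f=45): x=377/95 (≈3.9684) theta=1468/4275 (≈0.3434)
After 5 (propagate distance d=18 (to screen)): x=4821/475 (≈10.1495) theta=1468/4275 (≈0.3434)
Rounded to 4 decimal places: x = 10.1495

Answer: 10.1495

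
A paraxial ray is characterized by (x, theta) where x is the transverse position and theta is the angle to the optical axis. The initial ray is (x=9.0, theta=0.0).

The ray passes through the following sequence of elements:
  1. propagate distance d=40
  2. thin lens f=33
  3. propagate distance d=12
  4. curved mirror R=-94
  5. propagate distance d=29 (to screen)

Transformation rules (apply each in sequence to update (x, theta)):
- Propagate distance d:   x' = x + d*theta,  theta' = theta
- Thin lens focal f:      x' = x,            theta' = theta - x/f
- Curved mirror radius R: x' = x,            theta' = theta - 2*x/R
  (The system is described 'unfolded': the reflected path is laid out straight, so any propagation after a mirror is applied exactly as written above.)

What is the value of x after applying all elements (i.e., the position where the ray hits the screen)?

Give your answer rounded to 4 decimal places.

Answer: 1.3520

Derivation:
Initial: x=9.0000 theta=0.0000
After 1 (propagate distance d=40): x=9.0000 theta=0.0000
After 2 (thin lens f=33): x=9.0000 theta=-3/11 (≈-0.2727)
After 3 (propagate distance d=12): x=63/11 (≈5.7273) theta=-3/11 (≈-0.2727)
After 4 (curved mirror R=-94): x=63/11 (≈5.7273) theta=-78/517 (≈-0.1509)
After 5 (propagate distance d=29 (to screen)): x=699/517 (≈1.3520) theta=-78/517 (≈-0.1509)
Rounded to 4 decimal places: x = 1.3520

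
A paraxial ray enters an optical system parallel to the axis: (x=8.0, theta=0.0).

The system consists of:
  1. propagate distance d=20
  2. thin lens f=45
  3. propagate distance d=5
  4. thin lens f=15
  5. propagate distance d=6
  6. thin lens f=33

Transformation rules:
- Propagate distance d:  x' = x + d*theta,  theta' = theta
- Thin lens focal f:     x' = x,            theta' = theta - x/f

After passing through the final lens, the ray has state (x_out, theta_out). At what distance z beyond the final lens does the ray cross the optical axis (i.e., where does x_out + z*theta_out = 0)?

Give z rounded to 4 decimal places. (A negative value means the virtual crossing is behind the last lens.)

Answer: 4.2734

Derivation:
Initial: x=8.0000 theta=0.0000
After 1 (propagate distance d=20): x=8.0000 theta=0.0000
After 2 (thin lens f=45): x=8.0000 theta=-8/45 (≈-0.1778)
After 3 (propagate distance d=5): x=64/9 (≈7.1111) theta=-8/45 (≈-0.1778)
After 4 (thin lens f=15): x=64/9 (≈7.1111) theta=-88/135 (≈-0.6519)
After 5 (propagate distance d=6): x=3.2000 theta=-88/135 (≈-0.6519)
After 6 (thin lens f=33): x=3.2000 theta=-1112/1485 (≈-0.7488)
z_focus = -x_out/theta_out = -(3.2000)/(-1112/1485) = 594/139 ≈ 4.2734
Rounded to 4 decimal places: z = 4.2734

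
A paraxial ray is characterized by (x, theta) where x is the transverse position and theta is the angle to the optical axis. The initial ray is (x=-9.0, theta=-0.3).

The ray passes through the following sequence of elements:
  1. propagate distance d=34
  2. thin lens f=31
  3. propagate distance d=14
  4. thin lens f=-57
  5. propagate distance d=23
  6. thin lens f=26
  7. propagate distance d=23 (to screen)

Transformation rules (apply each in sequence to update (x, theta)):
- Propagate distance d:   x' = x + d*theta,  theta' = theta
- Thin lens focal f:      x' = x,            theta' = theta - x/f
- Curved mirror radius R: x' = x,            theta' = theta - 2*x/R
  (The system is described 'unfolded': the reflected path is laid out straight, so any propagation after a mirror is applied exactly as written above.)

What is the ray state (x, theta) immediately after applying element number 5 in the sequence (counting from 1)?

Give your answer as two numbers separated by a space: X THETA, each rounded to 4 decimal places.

Answer: -13.3272 0.0610

Derivation:
Initial: x=-9.0000 theta=-0.3000
After 1 (propagate distance d=34): x=-19.2000 theta=-0.3000
After 2 (thin lens f=31): x=-19.2000 theta=99/310 (≈0.3194)
After 3 (propagate distance d=14): x=-2283/155 (≈-14.7290) theta=99/310 (≈0.3194)
After 4 (thin lens f=-57): x=-2283/155 (≈-14.7290) theta=359/5890 (≈0.0610)
After 5 (propagate distance d=23): x=-78497/5890 (≈-13.3272) theta=359/5890 (≈0.0610)
Rounded to 4 decimal places: x = -13.3272, theta = 0.0610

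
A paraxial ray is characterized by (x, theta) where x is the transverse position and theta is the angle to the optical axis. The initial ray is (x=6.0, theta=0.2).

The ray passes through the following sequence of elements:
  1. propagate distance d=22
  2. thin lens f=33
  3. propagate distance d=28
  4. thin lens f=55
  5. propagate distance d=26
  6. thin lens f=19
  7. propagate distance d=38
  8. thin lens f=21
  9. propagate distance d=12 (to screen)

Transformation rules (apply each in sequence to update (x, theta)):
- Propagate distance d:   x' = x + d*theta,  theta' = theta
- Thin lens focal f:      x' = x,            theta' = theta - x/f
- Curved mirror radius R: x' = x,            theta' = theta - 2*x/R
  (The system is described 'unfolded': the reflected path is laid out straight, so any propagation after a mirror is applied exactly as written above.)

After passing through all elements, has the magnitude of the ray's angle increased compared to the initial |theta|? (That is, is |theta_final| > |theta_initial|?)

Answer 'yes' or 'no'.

Initial: x=6.0000 theta=0.2000
After 1 (propagate distance d=22): x=10.4000 theta=0.2000
After 2 (thin lens f=33): x=10.4000 theta=-19/165 (≈-0.1152)
After 3 (propagate distance d=28): x=1184/165 (≈7.1758) theta=-19/165 (≈-0.1152)
After 4 (thin lens f=55): x=1184/165 (≈7.1758) theta=-743/3025 (≈-0.2456)
After 5 (propagate distance d=26): x=7166/9075 (≈0.7896) theta=-743/3025 (≈-0.2456)
After 6 (thin lens f=19): x=7166/9075 (≈0.7896) theta=-49517/172425 (≈-0.2872)
After 7 (propagate distance d=38): x=-91868/9075 (≈-10.1232) theta=-49517/172425 (≈-0.2872)
After 8 (thin lens f=21): x=-91868/9075 (≈-10.1232) theta=20161/103455 (≈0.1949)
After 9 (propagate distance d=12 (to screen)): x=-447424/57475 (≈-7.7847) theta=20161/103455 (≈0.1949)
|theta_initial|=0.2000 |theta_final|=20161/103455 (≈0.1949) -> not increased

Answer: no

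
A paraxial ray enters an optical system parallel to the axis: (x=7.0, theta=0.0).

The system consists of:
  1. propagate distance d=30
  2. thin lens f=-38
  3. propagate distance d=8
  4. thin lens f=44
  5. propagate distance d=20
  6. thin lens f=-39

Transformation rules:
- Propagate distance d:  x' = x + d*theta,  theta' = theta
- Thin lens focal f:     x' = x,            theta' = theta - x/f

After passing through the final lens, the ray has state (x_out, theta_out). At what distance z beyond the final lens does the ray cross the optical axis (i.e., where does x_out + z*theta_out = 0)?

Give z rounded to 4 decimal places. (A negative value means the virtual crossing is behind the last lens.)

Answer: -40.5960

Derivation:
Initial: x=7.0000 theta=0.0000
After 1 (propagate distance d=30): x=7.0000 theta=0.0000
After 2 (thin lens f=-38): x=7.0000 theta=7/38 (≈0.1842)
After 3 (propagate distance d=8): x=161/19 (≈8.4737) theta=7/38 (≈0.1842)
After 4 (thin lens f=44): x=161/19 (≈8.4737) theta=-7/836 (≈-0.0084)
After 5 (propagate distance d=20): x=1736/209 (≈8.3062) theta=-7/836 (≈-0.0084)
After 6 (thin lens f=-39): x=1736/209 (≈8.3062) theta=6671/32604 (≈0.2046)
z_focus = -x_out/theta_out = -(1736/209)/(6671/32604) = -38688/953 ≈ -40.5960
Rounded to 4 decimal places: z = -40.5960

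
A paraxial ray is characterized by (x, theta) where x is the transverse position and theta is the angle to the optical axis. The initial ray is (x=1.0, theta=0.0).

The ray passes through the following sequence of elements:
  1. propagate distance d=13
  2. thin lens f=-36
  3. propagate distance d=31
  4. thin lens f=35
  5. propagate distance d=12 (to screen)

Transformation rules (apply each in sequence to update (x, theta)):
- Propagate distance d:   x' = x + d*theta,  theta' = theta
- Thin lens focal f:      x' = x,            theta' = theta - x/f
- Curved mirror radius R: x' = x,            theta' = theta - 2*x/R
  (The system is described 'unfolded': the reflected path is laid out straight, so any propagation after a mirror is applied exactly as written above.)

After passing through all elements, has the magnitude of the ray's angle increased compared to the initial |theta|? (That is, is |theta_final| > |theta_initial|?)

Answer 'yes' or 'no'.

Initial: x=1.0000 theta=0.0000
After 1 (propagate distance d=13): x=1.0000 theta=0.0000
After 2 (thin lens f=-36): x=1.0000 theta=1/36 (≈0.0278)
After 3 (propagate distance d=31): x=67/36 (≈1.8611) theta=1/36 (≈0.0278)
After 4 (thin lens f=35): x=67/36 (≈1.8611) theta=-8/315 (≈-0.0254)
After 5 (propagate distance d=12 (to screen)): x=1961/1260 (≈1.5563) theta=-8/315 (≈-0.0254)
|theta_initial|=0.0000 |theta_final|=8/315 (≈0.0254) -> increased

Answer: yes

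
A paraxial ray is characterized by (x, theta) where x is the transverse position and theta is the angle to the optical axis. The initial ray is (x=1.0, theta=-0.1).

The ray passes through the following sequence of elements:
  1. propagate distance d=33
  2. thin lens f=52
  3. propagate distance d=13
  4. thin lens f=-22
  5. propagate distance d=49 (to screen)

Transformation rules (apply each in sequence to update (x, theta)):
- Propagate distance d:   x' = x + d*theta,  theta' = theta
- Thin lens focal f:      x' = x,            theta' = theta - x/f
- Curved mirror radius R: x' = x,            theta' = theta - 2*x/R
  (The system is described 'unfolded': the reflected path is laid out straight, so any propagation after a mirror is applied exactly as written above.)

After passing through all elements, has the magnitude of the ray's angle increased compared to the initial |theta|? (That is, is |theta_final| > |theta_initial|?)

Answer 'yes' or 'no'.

Initial: x=1.0000 theta=-0.1000
After 1 (propagate distance d=33): x=-2.3000 theta=-0.1000
After 2 (thin lens f=52): x=-2.3000 theta=-29/520 (≈-0.0558)
After 3 (propagate distance d=13): x=-3.0250 theta=-29/520 (≈-0.0558)
After 4 (thin lens f=-22): x=-3.0250 theta=-201/1040 (≈-0.1933)
After 5 (propagate distance d=49 (to screen)): x=-2599/208 (≈-12.4952) theta=-201/1040 (≈-0.1933)
|theta_initial|=0.1000 |theta_final|=201/1040 (≈0.1933) -> increased

Answer: yes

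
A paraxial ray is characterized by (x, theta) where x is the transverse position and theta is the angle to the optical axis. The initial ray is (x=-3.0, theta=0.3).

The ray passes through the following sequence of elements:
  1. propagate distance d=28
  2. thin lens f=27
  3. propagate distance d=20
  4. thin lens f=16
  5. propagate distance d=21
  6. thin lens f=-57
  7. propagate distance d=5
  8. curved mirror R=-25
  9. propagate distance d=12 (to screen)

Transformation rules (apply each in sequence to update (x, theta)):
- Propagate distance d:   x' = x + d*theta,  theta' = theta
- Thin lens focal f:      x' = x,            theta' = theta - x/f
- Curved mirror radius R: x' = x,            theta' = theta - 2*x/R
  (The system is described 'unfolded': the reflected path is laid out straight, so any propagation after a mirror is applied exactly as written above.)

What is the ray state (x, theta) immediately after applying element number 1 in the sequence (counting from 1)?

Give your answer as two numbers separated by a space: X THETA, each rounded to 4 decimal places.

Initial: x=-3.0000 theta=0.3000
After 1 (propagate distance d=28): x=5.4000 theta=0.3000
Rounded to 4 decimal places: x = 5.4000, theta = 0.3000

Answer: 5.4000 0.3000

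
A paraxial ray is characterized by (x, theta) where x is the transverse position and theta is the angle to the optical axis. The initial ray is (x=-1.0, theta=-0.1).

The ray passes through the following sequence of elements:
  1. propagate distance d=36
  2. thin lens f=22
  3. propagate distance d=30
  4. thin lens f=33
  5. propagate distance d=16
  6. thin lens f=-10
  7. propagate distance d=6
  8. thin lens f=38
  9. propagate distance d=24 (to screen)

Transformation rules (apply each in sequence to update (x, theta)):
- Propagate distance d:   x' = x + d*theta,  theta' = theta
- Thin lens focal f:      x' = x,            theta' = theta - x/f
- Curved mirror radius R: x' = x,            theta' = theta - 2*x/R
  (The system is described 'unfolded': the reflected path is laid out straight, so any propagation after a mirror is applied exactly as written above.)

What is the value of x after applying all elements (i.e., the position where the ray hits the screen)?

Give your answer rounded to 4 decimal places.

Answer: 7.0875

Derivation:
Initial: x=-1.0000 theta=-0.1000
After 1 (propagate distance d=36): x=-4.6000 theta=-0.1000
After 2 (thin lens f=22): x=-4.6000 theta=6/55 (≈0.1091)
After 3 (propagate distance d=30): x=-73/55 (≈-1.3273) theta=6/55 (≈0.1091)
After 4 (thin lens f=33): x=-73/55 (≈-1.3273) theta=271/1815 (≈0.1493)
After 5 (propagate distance d=16): x=1927/1815 (≈1.0617) theta=271/1815 (≈0.1493)
After 6 (thin lens f=-10): x=1927/1815 (≈1.0617) theta=4637/18150 (≈0.2555)
After 7 (propagate distance d=6): x=23546/9075 (≈2.5946) theta=4637/18150 (≈0.2555)
After 8 (thin lens f=38): x=23546/9075 (≈2.5946) theta=21519/114950 (≈0.1872)
After 9 (propagate distance d=24 (to screen)): x=1222058/172425 (≈7.0875) theta=21519/114950 (≈0.1872)
Rounded to 4 decimal places: x = 7.0875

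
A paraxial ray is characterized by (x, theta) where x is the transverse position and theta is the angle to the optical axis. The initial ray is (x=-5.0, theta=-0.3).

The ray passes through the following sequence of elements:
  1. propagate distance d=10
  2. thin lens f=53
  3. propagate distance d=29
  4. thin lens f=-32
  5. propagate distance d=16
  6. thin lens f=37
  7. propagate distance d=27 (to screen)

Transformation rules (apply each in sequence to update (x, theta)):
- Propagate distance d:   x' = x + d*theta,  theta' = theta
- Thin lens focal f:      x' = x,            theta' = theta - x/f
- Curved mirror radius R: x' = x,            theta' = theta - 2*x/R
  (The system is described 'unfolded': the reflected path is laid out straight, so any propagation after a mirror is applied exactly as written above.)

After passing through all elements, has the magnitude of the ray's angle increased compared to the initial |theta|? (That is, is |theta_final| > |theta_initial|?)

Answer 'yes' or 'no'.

Answer: no

Derivation:
Initial: x=-5.0000 theta=-0.3000
After 1 (propagate distance d=10): x=-8.0000 theta=-0.3000
After 2 (thin lens f=53): x=-8.0000 theta=-79/530 (≈-0.1491)
After 3 (propagate distance d=29): x=-6531/530 (≈-12.3226) theta=-79/530 (≈-0.1491)
After 4 (thin lens f=-32): x=-6531/530 (≈-12.3226) theta=-9059/16960 (≈-0.5341)
After 5 (propagate distance d=16): x=-22121/1060 (≈-20.8689) theta=-9059/16960 (≈-0.5341)
After 6 (thin lens f=37): x=-22121/1060 (≈-20.8689) theta=18753/627520 (≈0.0299)
After 7 (propagate distance d=27 (to screen)): x=-12589301/627520 (≈-20.0620) theta=18753/627520 (≈0.0299)
|theta_initial|=0.3000 |theta_final|=18753/627520 (≈0.0299) -> not increased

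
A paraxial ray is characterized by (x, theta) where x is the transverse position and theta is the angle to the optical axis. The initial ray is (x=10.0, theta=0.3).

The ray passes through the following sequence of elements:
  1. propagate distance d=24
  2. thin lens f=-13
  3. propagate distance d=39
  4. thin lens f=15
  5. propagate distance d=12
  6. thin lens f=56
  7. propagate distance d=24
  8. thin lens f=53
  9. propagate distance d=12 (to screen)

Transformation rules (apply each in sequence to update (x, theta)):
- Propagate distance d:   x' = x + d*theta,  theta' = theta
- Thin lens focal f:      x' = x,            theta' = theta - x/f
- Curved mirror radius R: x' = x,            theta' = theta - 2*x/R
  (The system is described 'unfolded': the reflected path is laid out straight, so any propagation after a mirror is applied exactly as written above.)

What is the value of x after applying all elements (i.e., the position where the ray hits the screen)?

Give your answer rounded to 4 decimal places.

Initial: x=10.0000 theta=0.3000
After 1 (propagate distance d=24): x=17.2000 theta=0.3000
After 2 (thin lens f=-13): x=17.2000 theta=211/130 (≈1.6231)
After 3 (propagate distance d=39): x=80.5000 theta=211/130 (≈1.6231)
After 4 (thin lens f=15): x=80.5000 theta=-146/39 (≈-3.7436)
After 5 (propagate distance d=12): x=925/26 (≈35.5769) theta=-146/39 (≈-3.7436)
After 6 (thin lens f=56): x=925/26 (≈35.5769) theta=-19127/4368 (≈-4.3789)
After 7 (propagate distance d=24): x=-6326/91 (≈-69.5165) theta=-19127/4368 (≈-4.3789)
After 8 (thin lens f=53): x=-6326/91 (≈-69.5165) theta=-710083/231504 (≈-3.0673)
After 9 (propagate distance d=12 (to screen)): x=-2051195/19292 (≈-106.3236) theta=-710083/231504 (≈-3.0673)
Rounded to 4 decimal places: x = -106.3236

Answer: -106.3236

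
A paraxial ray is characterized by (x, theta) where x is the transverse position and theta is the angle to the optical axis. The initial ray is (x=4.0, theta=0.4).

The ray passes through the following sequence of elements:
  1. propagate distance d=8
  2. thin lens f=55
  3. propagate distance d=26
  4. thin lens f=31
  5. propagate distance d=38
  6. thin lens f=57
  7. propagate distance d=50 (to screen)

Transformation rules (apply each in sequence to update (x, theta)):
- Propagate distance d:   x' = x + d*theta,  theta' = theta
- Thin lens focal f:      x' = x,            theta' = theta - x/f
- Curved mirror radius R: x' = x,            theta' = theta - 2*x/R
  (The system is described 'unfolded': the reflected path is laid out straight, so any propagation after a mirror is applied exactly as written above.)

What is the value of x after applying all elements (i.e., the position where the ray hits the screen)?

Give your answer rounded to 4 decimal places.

Answer: -8.5807

Derivation:
Initial: x=4.0000 theta=0.4000
After 1 (propagate distance d=8): x=7.2000 theta=0.4000
After 2 (thin lens f=55): x=7.2000 theta=74/275 (≈0.2691)
After 3 (propagate distance d=26): x=3904/275 (≈14.1964) theta=74/275 (≈0.2691)
After 4 (thin lens f=31): x=3904/275 (≈14.1964) theta=-322/1705 (≈-0.1889)
After 5 (propagate distance d=38): x=59844/8525 (≈7.0198) theta=-322/1705 (≈-0.1889)
After 6 (thin lens f=57): x=59844/8525 (≈7.0198) theta=-50538/161975 (≈-0.3120)
After 7 (propagate distance d=50 (to screen)): x=-1389864/161975 (≈-8.5807) theta=-50538/161975 (≈-0.3120)
Rounded to 4 decimal places: x = -8.5807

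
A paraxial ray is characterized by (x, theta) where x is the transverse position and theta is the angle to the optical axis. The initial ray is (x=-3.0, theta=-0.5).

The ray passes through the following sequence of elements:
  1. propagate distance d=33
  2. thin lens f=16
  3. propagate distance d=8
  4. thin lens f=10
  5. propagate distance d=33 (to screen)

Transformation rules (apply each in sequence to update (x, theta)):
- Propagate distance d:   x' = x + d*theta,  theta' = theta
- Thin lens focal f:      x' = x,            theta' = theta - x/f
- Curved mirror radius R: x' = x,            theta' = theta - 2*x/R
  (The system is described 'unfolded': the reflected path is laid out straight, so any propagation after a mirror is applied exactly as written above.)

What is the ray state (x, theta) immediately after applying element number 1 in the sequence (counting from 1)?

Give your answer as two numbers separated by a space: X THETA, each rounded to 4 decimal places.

Initial: x=-3.0000 theta=-0.5000
After 1 (propagate distance d=33): x=-19.5000 theta=-0.5000
Rounded to 4 decimal places: x = -19.5000, theta = -0.5000

Answer: -19.5000 -0.5000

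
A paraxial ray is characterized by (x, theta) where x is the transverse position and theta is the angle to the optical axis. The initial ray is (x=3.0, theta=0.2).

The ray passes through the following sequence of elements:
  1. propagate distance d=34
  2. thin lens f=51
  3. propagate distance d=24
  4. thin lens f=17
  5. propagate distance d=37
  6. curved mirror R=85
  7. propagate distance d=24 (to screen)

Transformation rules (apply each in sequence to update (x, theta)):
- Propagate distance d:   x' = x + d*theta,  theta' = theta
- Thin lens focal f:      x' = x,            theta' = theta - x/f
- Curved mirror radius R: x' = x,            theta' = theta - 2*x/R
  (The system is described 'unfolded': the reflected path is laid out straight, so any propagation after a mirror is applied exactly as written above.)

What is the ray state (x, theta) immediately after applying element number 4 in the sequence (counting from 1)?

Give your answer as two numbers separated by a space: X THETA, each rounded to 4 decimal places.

Initial: x=3.0000 theta=0.2000
After 1 (propagate distance d=34): x=9.8000 theta=0.2000
After 2 (thin lens f=51): x=9.8000 theta=2/255 (≈0.0078)
After 3 (propagate distance d=24): x=849/85 (≈9.9882) theta=2/255 (≈0.0078)
After 4 (thin lens f=17): x=849/85 (≈9.9882) theta=-2513/4335 (≈-0.5797)
Rounded to 4 decimal places: x = 9.9882, theta = -0.5797

Answer: 9.9882 -0.5797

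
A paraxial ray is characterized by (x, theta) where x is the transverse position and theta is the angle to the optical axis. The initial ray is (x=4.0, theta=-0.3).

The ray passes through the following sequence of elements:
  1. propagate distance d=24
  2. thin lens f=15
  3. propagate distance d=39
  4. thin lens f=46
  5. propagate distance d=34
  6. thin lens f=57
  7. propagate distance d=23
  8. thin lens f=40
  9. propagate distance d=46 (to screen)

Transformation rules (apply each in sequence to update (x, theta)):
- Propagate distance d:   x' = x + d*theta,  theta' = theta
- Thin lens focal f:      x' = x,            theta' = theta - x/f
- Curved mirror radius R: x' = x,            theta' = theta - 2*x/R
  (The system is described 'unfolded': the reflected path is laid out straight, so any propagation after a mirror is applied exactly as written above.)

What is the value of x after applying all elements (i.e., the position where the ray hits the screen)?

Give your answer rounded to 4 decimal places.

Answer: 6.5793

Derivation:
Initial: x=4.0000 theta=-0.3000
After 1 (propagate distance d=24): x=-3.2000 theta=-0.3000
After 2 (thin lens f=15): x=-3.2000 theta=-13/150 (≈-0.0867)
After 3 (propagate distance d=39): x=-6.5800 theta=-13/150 (≈-0.0867)
After 4 (thin lens f=46): x=-6.5800 theta=389/6900 (≈0.0564)
After 5 (propagate distance d=34): x=-8044/1725 (≈-4.6632) theta=389/6900 (≈0.0564)
After 6 (thin lens f=57): x=-8044/1725 (≈-4.6632) theta=2363/17100 (≈0.1382)
After 7 (propagate distance d=23): x=-116801/78660 (≈-1.4849) theta=2363/17100 (≈0.1382)
After 8 (thin lens f=40): x=-116801/78660 (≈-1.4849) theta=551593/3146400 (≈0.1753)
After 9 (propagate distance d=46 (to screen)): x=10350619/1573200 (≈6.5793) theta=551593/3146400 (≈0.1753)
Rounded to 4 decimal places: x = 6.5793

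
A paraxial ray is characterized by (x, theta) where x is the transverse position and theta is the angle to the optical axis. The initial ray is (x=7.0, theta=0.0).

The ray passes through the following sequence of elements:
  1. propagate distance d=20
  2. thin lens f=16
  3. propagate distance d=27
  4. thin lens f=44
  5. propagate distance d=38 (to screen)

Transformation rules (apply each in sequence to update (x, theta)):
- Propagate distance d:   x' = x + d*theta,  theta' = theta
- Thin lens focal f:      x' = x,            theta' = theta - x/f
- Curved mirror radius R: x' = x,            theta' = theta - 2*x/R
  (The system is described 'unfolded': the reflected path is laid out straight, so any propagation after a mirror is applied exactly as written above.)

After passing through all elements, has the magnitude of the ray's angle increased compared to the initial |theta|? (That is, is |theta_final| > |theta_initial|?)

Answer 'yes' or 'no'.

Answer: yes

Derivation:
Initial: x=7.0000 theta=0.0000
After 1 (propagate distance d=20): x=7.0000 theta=0.0000
After 2 (thin lens f=16): x=7.0000 theta=-0.4375
After 3 (propagate distance d=27): x=-4.8125 theta=-0.4375
After 4 (thin lens f=44): x=-4.8125 theta=-21/64 (≈-0.3281)
After 5 (propagate distance d=38 (to screen)): x=-553/32 (≈-17.2813) theta=-21/64 (≈-0.3281)
|theta_initial|=0.0000 |theta_final|=21/64 (≈0.3281) -> increased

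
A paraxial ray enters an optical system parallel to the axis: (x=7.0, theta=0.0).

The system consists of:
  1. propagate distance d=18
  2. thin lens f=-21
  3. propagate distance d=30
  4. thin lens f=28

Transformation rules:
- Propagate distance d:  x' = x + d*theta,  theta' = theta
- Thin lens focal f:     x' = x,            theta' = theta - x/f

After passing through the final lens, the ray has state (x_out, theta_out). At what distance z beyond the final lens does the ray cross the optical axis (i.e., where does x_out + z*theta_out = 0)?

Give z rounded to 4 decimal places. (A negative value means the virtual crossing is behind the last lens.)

Initial: x=7.0000 theta=0.0000
After 1 (propagate distance d=18): x=7.0000 theta=0.0000
After 2 (thin lens f=-21): x=7.0000 theta=1/3 (≈0.3333)
After 3 (propagate distance d=30): x=17.0000 theta=1/3 (≈0.3333)
After 4 (thin lens f=28): x=17.0000 theta=-23/84 (≈-0.2738)
z_focus = -x_out/theta_out = -(17.0000)/(-23/84) = 1428/23 ≈ 62.0870
Rounded to 4 decimal places: z = 62.0870

Answer: 62.0870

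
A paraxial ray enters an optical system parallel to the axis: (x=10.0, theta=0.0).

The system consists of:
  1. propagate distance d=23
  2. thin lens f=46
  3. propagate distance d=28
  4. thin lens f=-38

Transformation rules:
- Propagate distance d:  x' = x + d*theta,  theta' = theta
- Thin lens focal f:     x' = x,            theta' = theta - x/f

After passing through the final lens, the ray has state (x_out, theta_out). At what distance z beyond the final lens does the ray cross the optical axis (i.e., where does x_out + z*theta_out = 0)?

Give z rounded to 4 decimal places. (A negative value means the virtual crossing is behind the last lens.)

Initial: x=10.0000 theta=0.0000
After 1 (propagate distance d=23): x=10.0000 theta=0.0000
After 2 (thin lens f=46): x=10.0000 theta=-5/23 (≈-0.2174)
After 3 (propagate distance d=28): x=90/23 (≈3.9130) theta=-5/23 (≈-0.2174)
After 4 (thin lens f=-38): x=90/23 (≈3.9130) theta=-50/437 (≈-0.1144)
z_focus = -x_out/theta_out = -(90/23)/(-50/437) = 34.2000
Rounded to 4 decimal places: z = 34.2000

Answer: 34.2000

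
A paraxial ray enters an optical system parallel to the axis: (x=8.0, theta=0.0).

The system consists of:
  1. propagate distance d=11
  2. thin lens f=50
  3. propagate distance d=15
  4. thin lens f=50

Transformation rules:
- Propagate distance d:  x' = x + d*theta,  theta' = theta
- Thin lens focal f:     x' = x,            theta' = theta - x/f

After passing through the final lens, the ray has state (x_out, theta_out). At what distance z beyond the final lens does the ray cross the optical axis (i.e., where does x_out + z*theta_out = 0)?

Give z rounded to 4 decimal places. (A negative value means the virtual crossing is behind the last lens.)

Answer: 20.5882

Derivation:
Initial: x=8.0000 theta=0.0000
After 1 (propagate distance d=11): x=8.0000 theta=0.0000
After 2 (thin lens f=50): x=8.0000 theta=-0.1600
After 3 (propagate distance d=15): x=5.6000 theta=-0.1600
After 4 (thin lens f=50): x=5.6000 theta=-0.2720
z_focus = -x_out/theta_out = -(5.6000)/(-0.2720) = 350/17 ≈ 20.5882
Rounded to 4 decimal places: z = 20.5882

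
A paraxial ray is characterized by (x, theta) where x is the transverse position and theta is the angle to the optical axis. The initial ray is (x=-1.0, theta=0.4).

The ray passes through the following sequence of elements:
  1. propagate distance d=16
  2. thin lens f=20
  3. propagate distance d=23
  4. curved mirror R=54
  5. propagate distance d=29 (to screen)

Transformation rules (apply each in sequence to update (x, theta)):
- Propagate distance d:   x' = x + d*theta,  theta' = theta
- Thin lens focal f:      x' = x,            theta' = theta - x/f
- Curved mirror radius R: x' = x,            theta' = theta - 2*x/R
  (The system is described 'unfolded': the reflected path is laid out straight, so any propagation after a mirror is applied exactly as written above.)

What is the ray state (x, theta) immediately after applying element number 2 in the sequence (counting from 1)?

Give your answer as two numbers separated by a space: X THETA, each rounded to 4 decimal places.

Initial: x=-1.0000 theta=0.4000
After 1 (propagate distance d=16): x=5.4000 theta=0.4000
After 2 (thin lens f=20): x=5.4000 theta=0.1300
Rounded to 4 decimal places: x = 5.4000, theta = 0.1300

Answer: 5.4000 0.1300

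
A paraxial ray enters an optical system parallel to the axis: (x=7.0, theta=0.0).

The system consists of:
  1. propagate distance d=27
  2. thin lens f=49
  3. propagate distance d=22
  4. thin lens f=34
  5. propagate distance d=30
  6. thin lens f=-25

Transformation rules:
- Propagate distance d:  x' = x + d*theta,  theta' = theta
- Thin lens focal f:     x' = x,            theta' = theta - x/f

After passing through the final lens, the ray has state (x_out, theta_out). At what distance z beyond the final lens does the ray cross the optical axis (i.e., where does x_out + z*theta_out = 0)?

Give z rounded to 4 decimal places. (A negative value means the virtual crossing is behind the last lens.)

Answer: -9.3558

Derivation:
Initial: x=7.0000 theta=0.0000
After 1 (propagate distance d=27): x=7.0000 theta=0.0000
After 2 (thin lens f=49): x=7.0000 theta=-1/7 (≈-0.1429)
After 3 (propagate distance d=22): x=27/7 (≈3.8571) theta=-1/7 (≈-0.1429)
After 4 (thin lens f=34): x=27/7 (≈3.8571) theta=-61/238 (≈-0.2563)
After 5 (propagate distance d=30): x=-456/119 (≈-3.8319) theta=-61/238 (≈-0.2563)
After 6 (thin lens f=-25): x=-456/119 (≈-3.8319) theta=-2437/5950 (≈-0.4096)
z_focus = -x_out/theta_out = -(-456/119)/(-2437/5950) = -22800/2437 ≈ -9.3558
Rounded to 4 decimal places: z = -9.3558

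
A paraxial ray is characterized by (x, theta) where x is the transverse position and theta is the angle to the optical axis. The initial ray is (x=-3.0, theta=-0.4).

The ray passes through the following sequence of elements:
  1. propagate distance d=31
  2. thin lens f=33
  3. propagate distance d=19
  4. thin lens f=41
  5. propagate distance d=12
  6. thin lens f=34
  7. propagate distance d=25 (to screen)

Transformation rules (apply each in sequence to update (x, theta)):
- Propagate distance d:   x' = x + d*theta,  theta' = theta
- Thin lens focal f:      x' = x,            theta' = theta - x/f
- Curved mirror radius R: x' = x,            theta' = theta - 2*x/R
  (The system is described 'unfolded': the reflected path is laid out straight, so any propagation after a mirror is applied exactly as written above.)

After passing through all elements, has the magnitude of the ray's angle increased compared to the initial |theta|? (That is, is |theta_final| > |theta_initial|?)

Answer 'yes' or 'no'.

Answer: yes

Derivation:
Initial: x=-3.0000 theta=-0.4000
After 1 (propagate distance d=31): x=-15.4000 theta=-0.4000
After 2 (thin lens f=33): x=-15.4000 theta=1/15 (≈0.0667)
After 3 (propagate distance d=19): x=-212/15 (≈-14.1333) theta=1/15 (≈0.0667)
After 4 (thin lens f=41): x=-212/15 (≈-14.1333) theta=253/615 (≈0.4114)
After 5 (propagate distance d=12): x=-5656/615 (≈-9.1967) theta=253/615 (≈0.4114)
After 6 (thin lens f=34): x=-5656/615 (≈-9.1967) theta=7129/10455 (≈0.6819)
After 7 (propagate distance d=25 (to screen)): x=82073/10455 (≈7.8501) theta=7129/10455 (≈0.6819)
|theta_initial|=0.4000 |theta_final|=7129/10455 (≈0.6819) -> increased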